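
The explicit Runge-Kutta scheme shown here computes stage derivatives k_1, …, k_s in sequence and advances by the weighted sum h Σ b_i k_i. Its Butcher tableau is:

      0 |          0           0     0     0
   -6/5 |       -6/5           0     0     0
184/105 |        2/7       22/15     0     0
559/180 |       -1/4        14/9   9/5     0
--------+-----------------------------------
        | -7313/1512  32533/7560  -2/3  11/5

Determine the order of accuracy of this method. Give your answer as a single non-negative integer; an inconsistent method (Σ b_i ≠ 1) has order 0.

b = (-7313/1512, 32533/7560, -2/3, 11/5)
c = (0, -6/5, 184/105, 559/180)
Ac = (0, 0, -44/25, 676/525)
Σ b_i: (-7313/1512)·1 + 32533/7560·1 + (-2/3)·1 + 11/5·1 = 1 ✓
b·c: 32533/7560·(-6/5) + (-2/3)·184/105 + 11/5·559/180 = 1/2 ✓
b·c²: 32533/7560·36/25 + (-2/3)·33856/11025 + 11/5·312481/32400 = 8054651/317520 ≠ 1/3 ⇒ order 2.
b·Ac: (-2/3)·(-44/25) + 11/5·676/525 = 10516/2625 ≠ 1/6

2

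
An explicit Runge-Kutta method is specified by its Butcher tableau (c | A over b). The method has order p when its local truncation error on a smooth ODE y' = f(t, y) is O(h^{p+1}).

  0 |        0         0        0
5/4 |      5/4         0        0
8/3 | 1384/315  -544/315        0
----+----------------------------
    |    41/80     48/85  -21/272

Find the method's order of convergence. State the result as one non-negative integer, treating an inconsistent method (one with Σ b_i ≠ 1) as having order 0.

b = (41/80, 48/85, -21/272)
c = (0, 5/4, 8/3)
Ac = (0, 0, -136/63)
Σ b_i: 41/80·1 + 48/85·1 + (-21/272)·1 = 1 ✓
b·c: 48/85·5/4 + (-21/272)·8/3 = 1/2 ✓
b·c²: 48/85·25/16 + (-21/272)·64/9 = 1/3 ✓
b·Ac: (-21/272)·(-136/63) = 1/6 ✓; 3 stages ⇒ order 3.

3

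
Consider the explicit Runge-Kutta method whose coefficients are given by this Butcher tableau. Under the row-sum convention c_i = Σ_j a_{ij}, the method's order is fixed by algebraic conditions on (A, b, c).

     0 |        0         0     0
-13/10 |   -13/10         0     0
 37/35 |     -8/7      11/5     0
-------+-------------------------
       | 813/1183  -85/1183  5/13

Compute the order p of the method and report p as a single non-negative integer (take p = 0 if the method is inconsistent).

2

b = (813/1183, -85/1183, 5/13)
c = (0, -13/10, 37/35)
Ac = (0, 0, -143/50)
Σ b_i: 813/1183·1 + (-85/1183)·1 + 5/13·1 = 1 ✓
b·c: (-85/1183)·(-13/10) + 5/13·37/35 = 1/2 ✓
b·c²: (-85/1183)·169/100 + 5/13·1369/1225 = 3929/12740 ≠ 1/3 ⇒ order 2.
b·Ac: 5/13·(-143/50) = -11/10 ≠ 1/6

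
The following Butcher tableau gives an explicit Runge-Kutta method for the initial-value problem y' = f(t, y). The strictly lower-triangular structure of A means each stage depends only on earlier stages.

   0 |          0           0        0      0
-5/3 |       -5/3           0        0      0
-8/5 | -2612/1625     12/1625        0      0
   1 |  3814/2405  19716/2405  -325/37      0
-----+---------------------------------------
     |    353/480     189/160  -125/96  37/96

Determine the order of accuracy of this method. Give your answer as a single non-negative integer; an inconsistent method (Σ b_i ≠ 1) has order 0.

b = (353/480, 189/160, -125/96, 37/96)
c = (0, -5/3, -8/5, 1)
Ac = (0, 0, -4/325, 188/481)
Σ b_i: 353/480·1 + 189/160·1 + (-125/96)·1 + 37/96·1 = 1 ✓
b·c: 189/160·(-5/3) + (-125/96)·(-8/5) + 37/96·1 = 1/2 ✓
b·c²: 189/160·25/9 + (-125/96)·64/25 + 37/96·1 = 1/3 ✓
b·Ac: (-125/96)·(-4/325) + 37/96·188/481 = 1/6 ✓
b·c³: 189/160·(-125/27) + (-125/96)·(-512/125) + 37/96·1 = 1/4 ✓
b·(c∘Ac): (-125/96)·32/1625 + 37/96·188/481 = 1/8 ✓
b·Ac²: (-125/96)·4/195 + 37/96·412/1443 = 1/12 ✓
b·A²c: 37/96·4/37 = 1/24 ✓; 4 stages ⇒ order 4.

4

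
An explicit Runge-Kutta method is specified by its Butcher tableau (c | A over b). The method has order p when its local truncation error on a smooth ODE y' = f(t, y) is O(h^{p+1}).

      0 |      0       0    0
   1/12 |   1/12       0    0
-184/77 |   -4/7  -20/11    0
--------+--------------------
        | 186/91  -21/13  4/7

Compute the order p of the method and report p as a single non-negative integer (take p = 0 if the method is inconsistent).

b = (186/91, -21/13, 4/7)
c = (0, 1/12, -184/77)
Ac = (0, 0, -5/33)
Σ b_i: 186/91·1 + (-21/13)·1 + 4/7·1 = 1 ✓
b·c: (-21/13)·1/12 + 4/7·(-184/77) = -42045/28028 ≠ 1/2 ⇒ order 1.

1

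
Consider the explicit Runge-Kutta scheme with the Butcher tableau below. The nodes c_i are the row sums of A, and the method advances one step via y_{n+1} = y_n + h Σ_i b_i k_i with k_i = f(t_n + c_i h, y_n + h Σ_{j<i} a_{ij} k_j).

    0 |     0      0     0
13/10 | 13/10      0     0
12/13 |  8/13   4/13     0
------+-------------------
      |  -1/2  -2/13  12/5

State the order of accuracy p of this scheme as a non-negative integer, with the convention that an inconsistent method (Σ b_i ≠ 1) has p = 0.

0

b = (-1/2, -2/13, 12/5)
c = (0, 13/10, 12/13)
Ac = (0, 0, 2/5)
Σ b_i: (-1/2)·1 + (-2/13)·1 + 12/5·1 = 227/130 ≠ 1 ⇒ order 0.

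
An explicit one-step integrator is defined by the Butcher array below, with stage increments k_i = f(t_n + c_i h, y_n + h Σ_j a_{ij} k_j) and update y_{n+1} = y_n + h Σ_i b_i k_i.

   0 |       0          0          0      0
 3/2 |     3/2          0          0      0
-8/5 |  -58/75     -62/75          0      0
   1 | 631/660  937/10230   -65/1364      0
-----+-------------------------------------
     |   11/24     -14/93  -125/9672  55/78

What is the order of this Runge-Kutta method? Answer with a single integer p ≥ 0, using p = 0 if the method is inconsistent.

b = (11/24, -14/93, -125/9672, 55/78)
c = (0, 3/2, -8/5, 1)
Ac = (0, 0, -31/25, 47/220)
Σ b_i: 11/24·1 + (-14/93)·1 + (-125/9672)·1 + 55/78·1 = 1 ✓
b·c: (-14/93)·3/2 + (-125/9672)·(-8/5) + 55/78·1 = 1/2 ✓
b·c²: (-14/93)·9/4 + (-125/9672)·64/25 + 55/78·1 = 1/3 ✓
b·Ac: (-125/9672)·(-31/25) + 55/78·47/220 = 1/6 ✓
b·c³: (-14/93)·27/8 + (-125/9672)·(-512/125) + 55/78·1 = 1/4 ✓
b·(c∘Ac): (-125/9672)·248/125 + 55/78·47/220 = 1/8 ✓
b·Ac²: (-125/9672)·(-93/50) + 55/78·37/440 = 1/12 ✓
b·A²c: 55/78·13/220 = 1/24 ✓; 4 stages ⇒ order 4.

4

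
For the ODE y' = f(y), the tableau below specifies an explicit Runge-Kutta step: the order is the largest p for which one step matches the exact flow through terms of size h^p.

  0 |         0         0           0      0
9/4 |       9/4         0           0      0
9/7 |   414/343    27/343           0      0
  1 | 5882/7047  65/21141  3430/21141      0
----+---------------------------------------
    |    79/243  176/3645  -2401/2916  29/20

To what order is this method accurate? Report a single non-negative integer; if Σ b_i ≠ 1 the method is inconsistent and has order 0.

b = (79/243, 176/3645, -2401/2916, 29/20)
c = (0, 9/4, 9/7, 1)
Ac = (0, 0, 243/1372, 25/116)
Σ b_i: 79/243·1 + 176/3645·1 + (-2401/2916)·1 + 29/20·1 = 1 ✓
b·c: 176/3645·9/4 + (-2401/2916)·9/7 + 29/20·1 = 1/2 ✓
b·c²: 176/3645·81/16 + (-2401/2916)·81/49 + 29/20·1 = 1/3 ✓
b·Ac: (-2401/2916)·243/1372 + 29/20·25/116 = 1/6 ✓
b·c³: 176/3645·729/64 + (-2401/2916)·729/343 + 29/20·1 = 1/4 ✓
b·(c∘Ac): (-2401/2916)·2187/9604 + 29/20·25/116 = 1/8 ✓
b·Ac²: (-2401/2916)·2187/5488 + 29/20·395/1392 = 1/12 ✓
b·A²c: 29/20·5/174 = 1/24 ✓; 4 stages ⇒ order 4.

4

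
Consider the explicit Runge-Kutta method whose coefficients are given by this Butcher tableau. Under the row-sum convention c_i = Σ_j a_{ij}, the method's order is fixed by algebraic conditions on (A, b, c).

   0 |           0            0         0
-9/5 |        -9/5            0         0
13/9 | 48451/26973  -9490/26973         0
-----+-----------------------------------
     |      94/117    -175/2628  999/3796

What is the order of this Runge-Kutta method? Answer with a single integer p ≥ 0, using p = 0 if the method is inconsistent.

b = (94/117, -175/2628, 999/3796)
c = (0, -9/5, 13/9)
Ac = (0, 0, 1898/2997)
Σ b_i: 94/117·1 + (-175/2628)·1 + 999/3796·1 = 1 ✓
b·c: (-175/2628)·(-9/5) + 999/3796·13/9 = 1/2 ✓
b·c²: (-175/2628)·81/25 + 999/3796·169/81 = 1/3 ✓
b·Ac: 999/3796·1898/2997 = 1/6 ✓; 3 stages ⇒ order 3.

3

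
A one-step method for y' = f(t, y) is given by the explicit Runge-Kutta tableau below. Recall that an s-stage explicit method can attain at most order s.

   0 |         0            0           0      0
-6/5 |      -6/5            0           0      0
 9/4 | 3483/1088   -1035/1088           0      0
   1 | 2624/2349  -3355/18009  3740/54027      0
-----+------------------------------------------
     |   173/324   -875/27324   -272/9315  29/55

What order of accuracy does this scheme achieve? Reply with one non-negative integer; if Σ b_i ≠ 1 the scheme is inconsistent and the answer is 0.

b = (173/324, -875/27324, -272/9315, 29/55)
c = (0, -6/5, 9/4, 1)
Ac = (0, 0, 621/544, 11/29)
Σ b_i: 173/324·1 + (-875/27324)·1 + (-272/9315)·1 + 29/55·1 = 1 ✓
b·c: (-875/27324)·(-6/5) + (-272/9315)·9/4 + 29/55·1 = 1/2 ✓
b·c²: (-875/27324)·36/25 + (-272/9315)·81/16 + 29/55·1 = 1/3 ✓
b·Ac: (-272/9315)·621/544 + 29/55·11/29 = 1/6 ✓
b·c³: (-875/27324)·(-216/125) + (-272/9315)·729/64 + 29/55·1 = 1/4 ✓
b·(c∘Ac): (-272/9315)·5589/2176 + 29/55·11/29 = 1/8 ✓
b·Ac²: (-272/9315)·(-1863/1360) + 29/55·143/1740 = 1/12 ✓
b·A²c: 29/55·55/696 = 1/24 ✓; 4 stages ⇒ order 4.

4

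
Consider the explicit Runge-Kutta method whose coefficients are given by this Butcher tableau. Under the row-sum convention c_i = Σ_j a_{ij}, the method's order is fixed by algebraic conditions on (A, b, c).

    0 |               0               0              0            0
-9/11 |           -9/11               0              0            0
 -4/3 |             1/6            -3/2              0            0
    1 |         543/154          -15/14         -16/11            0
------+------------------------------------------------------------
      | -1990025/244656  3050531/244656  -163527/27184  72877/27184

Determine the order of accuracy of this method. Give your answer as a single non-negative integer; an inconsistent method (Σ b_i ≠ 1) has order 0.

3

b = (-1990025/244656, 3050531/244656, -163527/27184, 72877/27184)
c = (0, -9/11, -4/3, 1)
Ac = (0, 0, 27/22, 1301/462)
Σ b_i: (-1990025/244656)·1 + 3050531/244656·1 + (-163527/27184)·1 + 72877/27184·1 = 1 ✓
b·c: 3050531/244656·(-9/11) + (-163527/27184)·(-4/3) + 72877/27184·1 = 1/2 ✓
b·c²: 3050531/244656·81/121 + (-163527/27184)·16/9 + 72877/27184·1 = 1/3 ✓
b·Ac: (-163527/27184)·27/22 + 72877/27184·1301/462 = 1/6 ✓
b·c³: 3050531/244656·(-729/1331) + (-163527/27184)·(-64/27) + 72877/27184·1 = 6802585/672804 ≠ 1/4 ⇒ order 3.
b·(c∘Ac): (-163527/27184)·(-18/11) + 72877/27184·1301/462 = 31205627/1794144 ≠ 1/8
b·Ac²: (-163527/27184)·(-243/242) + 72877/27184·(-50359/15246) = -10415875/3700422 ≠ 1/12
b·A²c: 72877/27184·(-216/121) = -1967679/411158 ≠ 1/24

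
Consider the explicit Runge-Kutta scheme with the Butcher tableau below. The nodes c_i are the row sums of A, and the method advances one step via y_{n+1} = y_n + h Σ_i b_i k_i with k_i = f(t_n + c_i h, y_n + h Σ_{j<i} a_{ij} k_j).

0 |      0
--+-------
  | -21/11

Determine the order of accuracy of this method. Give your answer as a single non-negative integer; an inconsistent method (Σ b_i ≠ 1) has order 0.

b = (-21/11)
c = (0)
Σ b_i: (-21/11)·1 = -21/11 ≠ 1 ⇒ order 0.

0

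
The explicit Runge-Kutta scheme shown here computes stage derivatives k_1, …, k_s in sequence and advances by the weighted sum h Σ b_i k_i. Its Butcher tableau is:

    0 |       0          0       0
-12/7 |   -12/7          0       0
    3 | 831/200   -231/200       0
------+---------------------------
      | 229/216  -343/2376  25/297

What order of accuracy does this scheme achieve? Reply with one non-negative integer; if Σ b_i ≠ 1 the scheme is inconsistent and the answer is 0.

3

b = (229/216, -343/2376, 25/297)
c = (0, -12/7, 3)
Ac = (0, 0, 99/50)
Σ b_i: 229/216·1 + (-343/2376)·1 + 25/297·1 = 1 ✓
b·c: (-343/2376)·(-12/7) + 25/297·3 = 1/2 ✓
b·c²: (-343/2376)·144/49 + 25/297·9 = 1/3 ✓
b·Ac: 25/297·99/50 = 1/6 ✓; 3 stages ⇒ order 3.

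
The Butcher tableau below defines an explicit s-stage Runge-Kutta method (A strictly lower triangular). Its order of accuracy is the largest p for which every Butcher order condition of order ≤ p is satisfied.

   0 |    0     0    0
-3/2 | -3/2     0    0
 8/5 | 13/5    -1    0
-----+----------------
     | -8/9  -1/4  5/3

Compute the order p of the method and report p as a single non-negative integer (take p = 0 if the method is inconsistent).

b = (-8/9, -1/4, 5/3)
c = (0, -3/2, 8/5)
Ac = (0, 0, 3/2)
Σ b_i: (-8/9)·1 + (-1/4)·1 + 5/3·1 = 19/36 ≠ 1 ⇒ order 0.

0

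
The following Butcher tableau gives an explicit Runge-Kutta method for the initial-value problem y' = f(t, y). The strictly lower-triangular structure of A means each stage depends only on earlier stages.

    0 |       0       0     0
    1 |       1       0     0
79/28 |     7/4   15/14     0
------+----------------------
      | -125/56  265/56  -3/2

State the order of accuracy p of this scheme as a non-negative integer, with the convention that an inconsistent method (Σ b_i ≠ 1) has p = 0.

2

b = (-125/56, 265/56, -3/2)
c = (0, 1, 79/28)
Ac = (0, 0, 15/14)
Σ b_i: (-125/56)·1 + 265/56·1 + (-3/2)·1 = 1 ✓
b·c: 265/56·1 + (-3/2)·79/28 = 1/2 ✓
b·c²: 265/56·1 + (-3/2)·6241/784 = -11303/1568 ≠ 1/3 ⇒ order 2.
b·Ac: (-3/2)·15/14 = -45/28 ≠ 1/6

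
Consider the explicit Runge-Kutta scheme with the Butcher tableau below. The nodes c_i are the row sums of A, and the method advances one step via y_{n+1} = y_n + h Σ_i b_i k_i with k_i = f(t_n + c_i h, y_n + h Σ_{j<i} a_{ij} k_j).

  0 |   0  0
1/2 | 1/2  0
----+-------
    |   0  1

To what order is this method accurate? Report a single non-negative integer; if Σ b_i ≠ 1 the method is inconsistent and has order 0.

b = (0, 1)
c = (0, 1/2)
Σ b_i: 1·1 = 1 ✓
b·c: 1·1/2 = 1/2 ✓; 2 stages ⇒ order 2.

2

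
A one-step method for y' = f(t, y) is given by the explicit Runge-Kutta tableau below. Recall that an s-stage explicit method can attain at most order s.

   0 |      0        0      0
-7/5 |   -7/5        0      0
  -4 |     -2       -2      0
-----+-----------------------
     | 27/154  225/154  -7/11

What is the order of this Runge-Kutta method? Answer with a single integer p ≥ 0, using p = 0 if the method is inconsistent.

2

b = (27/154, 225/154, -7/11)
c = (0, -7/5, -4)
Ac = (0, 0, 14/5)
Σ b_i: 27/154·1 + 225/154·1 + (-7/11)·1 = 1 ✓
b·c: 225/154·(-7/5) + (-7/11)·(-4) = 1/2 ✓
b·c²: 225/154·49/25 + (-7/11)·16 = -161/22 ≠ 1/3 ⇒ order 2.
b·Ac: (-7/11)·14/5 = -98/55 ≠ 1/6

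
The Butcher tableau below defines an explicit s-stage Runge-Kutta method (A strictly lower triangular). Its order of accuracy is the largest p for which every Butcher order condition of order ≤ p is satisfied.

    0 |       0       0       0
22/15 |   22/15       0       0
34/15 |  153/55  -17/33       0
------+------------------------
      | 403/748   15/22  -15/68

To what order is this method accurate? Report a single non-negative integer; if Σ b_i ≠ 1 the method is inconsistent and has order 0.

b = (403/748, 15/22, -15/68)
c = (0, 22/15, 34/15)
Ac = (0, 0, -34/45)
Σ b_i: 403/748·1 + 15/22·1 + (-15/68)·1 = 1 ✓
b·c: 15/22·22/15 + (-15/68)·34/15 = 1/2 ✓
b·c²: 15/22·484/225 + (-15/68)·1156/225 = 1/3 ✓
b·Ac: (-15/68)·(-34/45) = 1/6 ✓; 3 stages ⇒ order 3.

3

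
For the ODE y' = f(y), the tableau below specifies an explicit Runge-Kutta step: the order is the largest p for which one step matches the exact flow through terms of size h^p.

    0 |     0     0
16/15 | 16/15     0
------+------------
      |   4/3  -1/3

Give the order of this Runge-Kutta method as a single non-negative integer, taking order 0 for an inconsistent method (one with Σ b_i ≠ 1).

1

b = (4/3, -1/3)
c = (0, 16/15)
Σ b_i: 4/3·1 + (-1/3)·1 = 1 ✓
b·c: (-1/3)·16/15 = -16/45 ≠ 1/2 ⇒ order 1.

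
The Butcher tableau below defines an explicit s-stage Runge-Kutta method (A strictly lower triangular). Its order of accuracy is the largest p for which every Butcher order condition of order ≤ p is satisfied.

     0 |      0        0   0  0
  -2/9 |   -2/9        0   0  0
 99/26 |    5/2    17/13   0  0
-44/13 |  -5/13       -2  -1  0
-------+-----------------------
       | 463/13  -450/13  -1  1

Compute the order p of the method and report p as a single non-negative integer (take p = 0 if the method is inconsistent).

2

b = (463/13, -450/13, -1, 1)
c = (0, -2/9, 99/26, -44/13)
Ac = (0, 0, -34/117, -787/234)
Σ b_i: 463/13·1 + (-450/13)·1 + (-1)·1 + 1·1 = 1 ✓
b·c: (-450/13)·(-2/9) + (-1)·99/26 + 1·(-44/13) = 1/2 ✓
b·c²: (-450/13)·4/81 + (-1)·9801/676 + 1·1936/169 = -28913/6084 ≠ 1/3 ⇒ order 2.
b·Ac: (-1)·(-34/117) + 1·(-787/234) = -719/234 ≠ 1/6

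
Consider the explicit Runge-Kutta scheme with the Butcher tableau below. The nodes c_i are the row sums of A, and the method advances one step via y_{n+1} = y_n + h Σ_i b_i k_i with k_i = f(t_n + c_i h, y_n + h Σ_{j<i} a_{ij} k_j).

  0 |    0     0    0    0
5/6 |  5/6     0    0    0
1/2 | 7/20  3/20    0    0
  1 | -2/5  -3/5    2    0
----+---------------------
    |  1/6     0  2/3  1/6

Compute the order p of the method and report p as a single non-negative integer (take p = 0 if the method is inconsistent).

4

b = (1/6, 0, 2/3, 1/6)
c = (0, 5/6, 1/2, 1)
Ac = (0, 0, 1/8, 1/2)
Σ b_i: 1/6·1 + 2/3·1 + 1/6·1 = 1 ✓
b·c: 2/3·1/2 + 1/6·1 = 1/2 ✓
b·c²: 2/3·1/4 + 1/6·1 = 1/3 ✓
b·Ac: 2/3·1/8 + 1/6·1/2 = 1/6 ✓
b·c³: 2/3·1/8 + 1/6·1 = 1/4 ✓
b·(c∘Ac): 2/3·1/16 + 1/6·1/2 = 1/8 ✓
b·Ac²: 2/3·5/48 + 1/6·1/12 = 1/12 ✓
b·A²c: 1/6·1/4 = 1/24 ✓; 4 stages ⇒ order 4.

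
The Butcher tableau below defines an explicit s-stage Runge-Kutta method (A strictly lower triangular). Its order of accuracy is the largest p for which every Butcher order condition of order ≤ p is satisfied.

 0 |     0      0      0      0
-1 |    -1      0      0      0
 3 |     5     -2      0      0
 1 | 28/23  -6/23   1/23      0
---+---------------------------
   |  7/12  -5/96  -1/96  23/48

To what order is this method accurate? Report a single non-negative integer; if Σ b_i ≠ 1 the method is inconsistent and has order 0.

b = (7/12, -5/96, -1/96, 23/48)
c = (0, -1, 3, 1)
Ac = (0, 0, 2, 9/23)
Σ b_i: 7/12·1 + (-5/96)·1 + (-1/96)·1 + 23/48·1 = 1 ✓
b·c: (-5/96)·(-1) + (-1/96)·3 + 23/48·1 = 1/2 ✓
b·c²: (-5/96)·1 + (-1/96)·9 + 23/48·1 = 1/3 ✓
b·Ac: (-1/96)·2 + 23/48·9/23 = 1/6 ✓
b·c³: (-5/96)·(-1) + (-1/96)·27 + 23/48·1 = 1/4 ✓
b·(c∘Ac): (-1/96)·6 + 23/48·9/23 = 1/8 ✓
b·Ac²: (-1/96)·(-2) + 23/48·3/23 = 1/12 ✓
b·A²c: 23/48·2/23 = 1/24 ✓; 4 stages ⇒ order 4.

4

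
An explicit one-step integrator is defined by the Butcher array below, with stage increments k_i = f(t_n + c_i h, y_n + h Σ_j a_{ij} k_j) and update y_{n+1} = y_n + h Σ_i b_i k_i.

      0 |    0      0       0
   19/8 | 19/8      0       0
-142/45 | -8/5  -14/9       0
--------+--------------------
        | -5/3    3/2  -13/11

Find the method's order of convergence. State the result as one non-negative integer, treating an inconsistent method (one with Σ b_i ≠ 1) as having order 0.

0

b = (-5/3, 3/2, -13/11)
c = (0, 19/8, -142/45)
Ac = (0, 0, -133/36)
Σ b_i: (-5/3)·1 + 3/2·1 + (-13/11)·1 = -89/66 ≠ 1 ⇒ order 0.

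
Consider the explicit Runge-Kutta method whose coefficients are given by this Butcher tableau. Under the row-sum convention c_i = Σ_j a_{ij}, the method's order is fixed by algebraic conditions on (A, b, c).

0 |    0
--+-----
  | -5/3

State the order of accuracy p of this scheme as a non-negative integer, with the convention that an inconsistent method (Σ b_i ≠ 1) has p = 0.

b = (-5/3)
c = (0)
Σ b_i: (-5/3)·1 = -5/3 ≠ 1 ⇒ order 0.

0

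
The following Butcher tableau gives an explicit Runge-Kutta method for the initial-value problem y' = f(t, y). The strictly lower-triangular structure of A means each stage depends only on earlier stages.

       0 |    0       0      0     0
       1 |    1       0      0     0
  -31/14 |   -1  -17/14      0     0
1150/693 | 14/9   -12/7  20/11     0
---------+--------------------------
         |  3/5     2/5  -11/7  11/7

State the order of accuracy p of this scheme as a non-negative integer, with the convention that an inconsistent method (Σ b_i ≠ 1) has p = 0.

1

b = (3/5, 2/5, -11/7, 11/7)
c = (0, 1, -31/14, 1150/693)
Ac = (0, 0, -17/14, -442/77)
Σ b_i: 3/5·1 + 2/5·1 + (-11/7)·1 + 11/7·1 = 1 ✓
b·c: 2/5·1 + (-11/7)·(-31/14) + 11/7·1150/693 = 4087/630 ≠ 1/2 ⇒ order 1.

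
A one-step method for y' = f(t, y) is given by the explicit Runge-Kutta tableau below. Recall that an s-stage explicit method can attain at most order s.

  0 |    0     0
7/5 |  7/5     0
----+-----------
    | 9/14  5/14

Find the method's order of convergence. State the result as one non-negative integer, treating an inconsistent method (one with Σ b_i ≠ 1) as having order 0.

2

b = (9/14, 5/14)
c = (0, 7/5)
Σ b_i: 9/14·1 + 5/14·1 = 1 ✓
b·c: 5/14·7/5 = 1/2 ✓; 2 stages ⇒ order 2.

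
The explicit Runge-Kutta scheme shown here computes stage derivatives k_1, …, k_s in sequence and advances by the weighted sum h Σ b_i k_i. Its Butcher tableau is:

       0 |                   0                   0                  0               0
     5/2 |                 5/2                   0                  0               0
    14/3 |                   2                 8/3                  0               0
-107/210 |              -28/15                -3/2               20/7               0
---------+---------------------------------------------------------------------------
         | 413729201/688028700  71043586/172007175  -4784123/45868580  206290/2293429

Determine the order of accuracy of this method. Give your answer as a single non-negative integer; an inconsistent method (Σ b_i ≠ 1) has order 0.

b = (413729201/688028700, 71043586/172007175, -4784123/45868580, 206290/2293429)
c = (0, 5/2, 14/3, -107/210)
Ac = (0, 0, 20/3, 115/12)
Σ b_i: 413729201/688028700·1 + 71043586/172007175·1 + (-4784123/45868580)·1 + 206290/2293429·1 = 1 ✓
b·c: 71043586/172007175·5/2 + (-4784123/45868580)·14/3 + 206290/2293429·(-107/210) = 1/2 ✓
b·c²: 71043586/172007175·25/4 + (-4784123/45868580)·196/9 + 206290/2293429·11449/44100 = 1/3 ✓
b·Ac: (-4784123/45868580)·20/3 + 206290/2293429·115/12 = 1/6 ✓
b·c³: 71043586/172007175·125/8 + (-4784123/45868580)·2744/27 + 206290/2293429·(-1225043/9261000) = -45062199037/10836452025 ≠ 1/4 ⇒ order 3.
b·(c∘Ac): (-4784123/45868580)·280/9 + 206290/2293429·(-2461/504) = -101391241/27521148 ≠ 1/8
b·Ac²: (-4784123/45868580)·50/3 + 206290/2293429·3805/72 = 248943035/82563444 ≠ 1/12
b·A²c: 206290/2293429·400/21 = 11788000/6880287 ≠ 1/24

3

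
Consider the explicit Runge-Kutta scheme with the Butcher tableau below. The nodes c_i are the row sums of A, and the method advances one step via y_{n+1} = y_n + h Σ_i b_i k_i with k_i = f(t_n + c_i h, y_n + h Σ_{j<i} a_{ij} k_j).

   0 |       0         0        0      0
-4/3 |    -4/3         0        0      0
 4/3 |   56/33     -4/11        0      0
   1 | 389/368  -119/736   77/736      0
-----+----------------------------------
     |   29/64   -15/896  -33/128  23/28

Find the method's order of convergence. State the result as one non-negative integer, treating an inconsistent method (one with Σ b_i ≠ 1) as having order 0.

4

b = (29/64, -15/896, -33/128, 23/28)
c = (0, -4/3, 4/3, 1)
Ac = (0, 0, 16/33, 49/138)
Σ b_i: 29/64·1 + (-15/896)·1 + (-33/128)·1 + 23/28·1 = 1 ✓
b·c: (-15/896)·(-4/3) + (-33/128)·4/3 + 23/28·1 = 1/2 ✓
b·c²: (-15/896)·16/9 + (-33/128)·16/9 + 23/28·1 = 1/3 ✓
b·Ac: (-33/128)·16/33 + 23/28·49/138 = 1/6 ✓
b·c³: (-15/896)·(-64/27) + (-33/128)·64/27 + 23/28·1 = 1/4 ✓
b·(c∘Ac): (-33/128)·64/99 + 23/28·49/138 = 1/8 ✓
b·Ac²: (-33/128)·(-64/99) + 23/28·(-7/69) = 1/12 ✓
b·A²c: 23/28·7/138 = 1/24 ✓; 4 stages ⇒ order 4.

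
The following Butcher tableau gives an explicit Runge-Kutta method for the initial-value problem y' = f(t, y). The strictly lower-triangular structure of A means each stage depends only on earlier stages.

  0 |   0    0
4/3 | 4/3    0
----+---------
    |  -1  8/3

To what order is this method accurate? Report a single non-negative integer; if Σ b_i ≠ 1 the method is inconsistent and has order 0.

b = (-1, 8/3)
c = (0, 4/3)
Σ b_i: (-1)·1 + 8/3·1 = 5/3 ≠ 1 ⇒ order 0.

0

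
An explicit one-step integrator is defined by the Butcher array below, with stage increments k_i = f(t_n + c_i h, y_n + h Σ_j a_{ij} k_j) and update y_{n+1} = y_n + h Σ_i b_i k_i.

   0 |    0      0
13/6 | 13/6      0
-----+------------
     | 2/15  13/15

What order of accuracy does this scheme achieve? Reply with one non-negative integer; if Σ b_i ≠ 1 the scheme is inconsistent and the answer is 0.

1

b = (2/15, 13/15)
c = (0, 13/6)
Σ b_i: 2/15·1 + 13/15·1 = 1 ✓
b·c: 13/15·13/6 = 169/90 ≠ 1/2 ⇒ order 1.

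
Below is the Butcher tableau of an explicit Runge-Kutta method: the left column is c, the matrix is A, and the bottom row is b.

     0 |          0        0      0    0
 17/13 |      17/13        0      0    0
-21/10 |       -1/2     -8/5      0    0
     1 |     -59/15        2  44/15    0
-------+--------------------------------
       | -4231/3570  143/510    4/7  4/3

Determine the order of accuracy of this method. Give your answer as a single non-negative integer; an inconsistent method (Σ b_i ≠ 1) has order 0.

b = (-4231/3570, 143/510, 4/7, 4/3)
c = (0, 17/13, -21/10, 1)
Ac = (0, 0, -136/65, -1152/325)
Σ b_i: (-4231/3570)·1 + 143/510·1 + 4/7·1 + 4/3·1 = 1 ✓
b·c: 143/510·17/13 + 4/7·(-21/10) + 4/3·1 = 1/2 ✓
b·c²: 143/510·289/169 + 4/7·441/100 + 4/3·1 = 8449/1950 ≠ 1/3 ⇒ order 2.
b·Ac: 4/7·(-136/65) + 4/3·(-1152/325) = -13472/2275 ≠ 1/6

2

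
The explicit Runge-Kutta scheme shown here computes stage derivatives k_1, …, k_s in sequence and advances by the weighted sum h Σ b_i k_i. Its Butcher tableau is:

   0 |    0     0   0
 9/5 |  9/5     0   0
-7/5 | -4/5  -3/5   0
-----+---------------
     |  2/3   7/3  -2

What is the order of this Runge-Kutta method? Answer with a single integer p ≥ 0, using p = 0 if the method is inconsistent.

1

b = (2/3, 7/3, -2)
c = (0, 9/5, -7/5)
Ac = (0, 0, -27/25)
Σ b_i: 2/3·1 + 7/3·1 + (-2)·1 = 1 ✓
b·c: 7/3·9/5 + (-2)·(-7/5) = 7 ≠ 1/2 ⇒ order 1.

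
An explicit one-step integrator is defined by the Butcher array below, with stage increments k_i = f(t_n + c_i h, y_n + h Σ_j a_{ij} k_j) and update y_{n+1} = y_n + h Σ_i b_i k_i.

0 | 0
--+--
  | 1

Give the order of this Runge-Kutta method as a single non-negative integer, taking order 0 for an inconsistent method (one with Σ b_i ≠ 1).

1

b = (1)
c = (0)
Σ b_i: 1·1 = 1 ✓; 1 stage ⇒ order 1.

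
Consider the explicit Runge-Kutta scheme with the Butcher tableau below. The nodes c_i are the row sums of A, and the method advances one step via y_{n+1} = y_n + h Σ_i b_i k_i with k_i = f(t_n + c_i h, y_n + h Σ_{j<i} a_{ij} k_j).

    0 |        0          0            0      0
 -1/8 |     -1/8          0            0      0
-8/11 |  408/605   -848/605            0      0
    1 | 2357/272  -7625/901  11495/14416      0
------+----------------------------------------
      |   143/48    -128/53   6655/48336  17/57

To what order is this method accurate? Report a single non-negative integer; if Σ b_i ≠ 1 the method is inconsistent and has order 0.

4

b = (143/48, -128/53, 6655/48336, 17/57)
c = (0, -1/8, -8/11, 1)
Ac = (0, 0, 106/605, 65/136)
Σ b_i: 143/48·1 + (-128/53)·1 + 6655/48336·1 + 17/57·1 = 1 ✓
b·c: (-128/53)·(-1/8) + 6655/48336·(-8/11) + 17/57·1 = 1/2 ✓
b·c²: (-128/53)·1/64 + 6655/48336·64/121 + 17/57·1 = 1/3 ✓
b·Ac: 6655/48336·106/605 + 17/57·65/136 = 1/6 ✓
b·c³: (-128/53)·(-1/512) + 6655/48336·(-512/1331) + 17/57·1 = 1/4 ✓
b·(c∘Ac): 6655/48336·(-848/6655) + 17/57·65/136 = 1/8 ✓
b·Ac²: 6655/48336·(-53/2420) + 17/57·315/1088 = 1/12 ✓
b·A²c: 17/57·19/136 = 1/24 ✓; 4 stages ⇒ order 4.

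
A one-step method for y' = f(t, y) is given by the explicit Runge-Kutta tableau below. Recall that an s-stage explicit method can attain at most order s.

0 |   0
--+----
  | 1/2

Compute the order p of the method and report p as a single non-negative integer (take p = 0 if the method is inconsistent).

b = (1/2)
c = (0)
Σ b_i: 1/2·1 = 1/2 ≠ 1 ⇒ order 0.

0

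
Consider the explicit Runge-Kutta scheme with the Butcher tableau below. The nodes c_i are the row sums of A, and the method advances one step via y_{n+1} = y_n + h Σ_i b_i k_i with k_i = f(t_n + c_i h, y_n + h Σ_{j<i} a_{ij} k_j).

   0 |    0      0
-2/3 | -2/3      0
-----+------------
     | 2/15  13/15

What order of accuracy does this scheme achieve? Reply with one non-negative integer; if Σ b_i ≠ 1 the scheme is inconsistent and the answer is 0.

b = (2/15, 13/15)
c = (0, -2/3)
Σ b_i: 2/15·1 + 13/15·1 = 1 ✓
b·c: 13/15·(-2/3) = -26/45 ≠ 1/2 ⇒ order 1.

1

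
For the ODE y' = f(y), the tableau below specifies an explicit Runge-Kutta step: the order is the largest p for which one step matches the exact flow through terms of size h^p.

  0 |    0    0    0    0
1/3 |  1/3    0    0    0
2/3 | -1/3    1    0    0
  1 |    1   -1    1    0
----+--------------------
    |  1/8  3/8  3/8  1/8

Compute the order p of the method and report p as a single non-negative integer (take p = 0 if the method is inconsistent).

4

b = (1/8, 3/8, 3/8, 1/8)
c = (0, 1/3, 2/3, 1)
Ac = (0, 0, 1/3, 1/3)
Σ b_i: 1/8·1 + 3/8·1 + 3/8·1 + 1/8·1 = 1 ✓
b·c: 3/8·1/3 + 3/8·2/3 + 1/8·1 = 1/2 ✓
b·c²: 3/8·1/9 + 3/8·4/9 + 1/8·1 = 1/3 ✓
b·Ac: 3/8·1/3 + 1/8·1/3 = 1/6 ✓
b·c³: 3/8·1/27 + 3/8·8/27 + 1/8·1 = 1/4 ✓
b·(c∘Ac): 3/8·2/9 + 1/8·1/3 = 1/8 ✓
b·Ac²: 3/8·1/9 + 1/8·1/3 = 1/12 ✓
b·A²c: 1/8·1/3 = 1/24 ✓; 4 stages ⇒ order 4.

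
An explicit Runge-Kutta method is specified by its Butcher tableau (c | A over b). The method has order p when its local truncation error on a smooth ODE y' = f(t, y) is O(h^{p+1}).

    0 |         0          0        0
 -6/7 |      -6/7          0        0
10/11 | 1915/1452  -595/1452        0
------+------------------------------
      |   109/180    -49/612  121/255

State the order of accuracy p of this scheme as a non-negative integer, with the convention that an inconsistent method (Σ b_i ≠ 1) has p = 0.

b = (109/180, -49/612, 121/255)
c = (0, -6/7, 10/11)
Ac = (0, 0, 85/242)
Σ b_i: 109/180·1 + (-49/612)·1 + 121/255·1 = 1 ✓
b·c: (-49/612)·(-6/7) + 121/255·10/11 = 1/2 ✓
b·c²: (-49/612)·36/49 + 121/255·100/121 = 1/3 ✓
b·Ac: 121/255·85/242 = 1/6 ✓; 3 stages ⇒ order 3.

3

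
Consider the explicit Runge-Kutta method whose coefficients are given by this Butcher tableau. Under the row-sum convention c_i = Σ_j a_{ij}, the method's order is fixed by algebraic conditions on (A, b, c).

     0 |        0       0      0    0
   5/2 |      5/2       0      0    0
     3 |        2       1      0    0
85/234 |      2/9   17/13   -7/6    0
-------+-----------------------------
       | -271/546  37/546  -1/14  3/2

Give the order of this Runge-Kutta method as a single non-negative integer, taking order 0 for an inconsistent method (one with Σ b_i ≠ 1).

2

b = (-271/546, 37/546, -1/14, 3/2)
c = (0, 5/2, 3, 85/234)
Ac = (0, 0, 5/2, -3/13)
Σ b_i: (-271/546)·1 + 37/546·1 + (-1/14)·1 + 3/2·1 = 1 ✓
b·c: 37/546·5/2 + (-1/14)·3 + 3/2·85/234 = 1/2 ✓
b·c²: 37/546·25/4 + (-1/14)·9 + 3/2·7225/54756 = -1367/63882 ≠ 1/3 ⇒ order 2.
b·Ac: (-1/14)·5/2 + 3/2·(-3/13) = -191/364 ≠ 1/6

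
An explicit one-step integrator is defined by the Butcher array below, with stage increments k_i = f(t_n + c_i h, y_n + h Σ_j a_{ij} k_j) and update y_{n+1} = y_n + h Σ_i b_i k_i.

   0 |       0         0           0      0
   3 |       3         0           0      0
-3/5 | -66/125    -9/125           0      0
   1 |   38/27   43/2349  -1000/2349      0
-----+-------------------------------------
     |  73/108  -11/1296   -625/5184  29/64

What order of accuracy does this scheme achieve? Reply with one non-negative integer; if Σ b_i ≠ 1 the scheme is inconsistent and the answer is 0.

b = (73/108, -11/1296, -625/5184, 29/64)
c = (0, 3, -3/5, 1)
Ac = (0, 0, -27/125, 9/29)
Σ b_i: 73/108·1 + (-11/1296)·1 + (-625/5184)·1 + 29/64·1 = 1 ✓
b·c: (-11/1296)·3 + (-625/5184)·(-3/5) + 29/64·1 = 1/2 ✓
b·c²: (-11/1296)·9 + (-625/5184)·9/25 + 29/64·1 = 1/3 ✓
b·Ac: (-625/5184)·(-27/125) + 29/64·9/29 = 1/6 ✓
b·c³: (-11/1296)·27 + (-625/5184)·(-27/125) + 29/64·1 = 1/4 ✓
b·(c∘Ac): (-625/5184)·81/625 + 29/64·9/29 = 1/8 ✓
b·Ac²: (-625/5184)·(-81/125) + 29/64·1/87 = 1/12 ✓
b·A²c: 29/64·8/87 = 1/24 ✓; 4 stages ⇒ order 4.

4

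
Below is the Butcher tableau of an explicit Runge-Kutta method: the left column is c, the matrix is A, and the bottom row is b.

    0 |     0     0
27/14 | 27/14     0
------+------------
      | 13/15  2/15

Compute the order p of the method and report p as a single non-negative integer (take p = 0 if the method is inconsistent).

b = (13/15, 2/15)
c = (0, 27/14)
Σ b_i: 13/15·1 + 2/15·1 = 1 ✓
b·c: 2/15·27/14 = 9/35 ≠ 1/2 ⇒ order 1.

1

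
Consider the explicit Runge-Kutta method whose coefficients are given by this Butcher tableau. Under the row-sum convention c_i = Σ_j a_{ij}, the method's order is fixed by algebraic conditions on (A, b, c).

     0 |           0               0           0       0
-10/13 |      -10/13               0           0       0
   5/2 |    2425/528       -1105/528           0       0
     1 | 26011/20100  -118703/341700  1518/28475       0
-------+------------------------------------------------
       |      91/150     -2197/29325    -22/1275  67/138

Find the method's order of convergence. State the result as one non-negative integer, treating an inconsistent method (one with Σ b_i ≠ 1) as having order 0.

b = (91/150, -2197/29325, -22/1275, 67/138)
c = (0, -10/13, 5/2, 1)
Ac = (0, 0, 425/264, 161/402)
Σ b_i: 91/150·1 + (-2197/29325)·1 + (-22/1275)·1 + 67/138·1 = 1 ✓
b·c: (-2197/29325)·(-10/13) + (-22/1275)·5/2 + 67/138·1 = 1/2 ✓
b·c²: (-2197/29325)·100/169 + (-22/1275)·25/4 + 67/138·1 = 1/3 ✓
b·Ac: (-22/1275)·425/264 + 67/138·161/402 = 1/6 ✓
b·c³: (-2197/29325)·(-1000/2197) + (-22/1275)·125/8 + 67/138·1 = 1/4 ✓
b·(c∘Ac): (-22/1275)·2125/528 + 67/138·161/402 = 1/8 ✓
b·Ac²: (-22/1275)·(-2125/1716) + 67/138·667/5226 = 1/12 ✓
b·A²c: 67/138·23/268 = 1/24 ✓; 4 stages ⇒ order 4.

4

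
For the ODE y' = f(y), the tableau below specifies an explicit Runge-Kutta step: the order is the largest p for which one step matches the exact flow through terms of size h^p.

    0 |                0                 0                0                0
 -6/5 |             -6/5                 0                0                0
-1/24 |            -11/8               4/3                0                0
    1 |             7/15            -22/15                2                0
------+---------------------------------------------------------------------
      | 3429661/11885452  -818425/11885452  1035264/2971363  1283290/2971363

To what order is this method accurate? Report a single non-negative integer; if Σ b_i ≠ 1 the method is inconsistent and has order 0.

b = (3429661/11885452, -818425/11885452, 1035264/2971363, 1283290/2971363)
c = (0, -6/5, -1/24, 1)
Ac = (0, 0, -8/5, 503/300)
Σ b_i: 3429661/11885452·1 + (-818425/11885452)·1 + 1035264/2971363·1 + 1283290/2971363·1 = 1 ✓
b·c: (-818425/11885452)·(-6/5) + 1035264/2971363·(-1/24) + 1283290/2971363·1 = 1/2 ✓
b·c²: (-818425/11885452)·36/25 + 1035264/2971363·1/576 + 1283290/2971363·1 = 1/3 ✓
b·Ac: 1035264/2971363·(-8/5) + 1283290/2971363·503/300 = 1/6 ✓
b·c³: (-818425/11885452)·(-216/125) + 1035264/2971363·(-1/13824) + 1283290/2971363·1 = 73654862/133711335 ≠ 1/4 ⇒ order 3.
b·(c∘Ac): 1035264/2971363·1/15 + 1283290/2971363·503/300 = 13324003/17828178 ≠ 1/8
b·Ac²: 1035264/2971363·48/25 + 1283290/2971363·(-75907/36000) = -517064927/2139381360 ≠ 1/12
b·A²c: 1283290/2971363·(-16/5) = -4106528/2971363 ≠ 1/24

3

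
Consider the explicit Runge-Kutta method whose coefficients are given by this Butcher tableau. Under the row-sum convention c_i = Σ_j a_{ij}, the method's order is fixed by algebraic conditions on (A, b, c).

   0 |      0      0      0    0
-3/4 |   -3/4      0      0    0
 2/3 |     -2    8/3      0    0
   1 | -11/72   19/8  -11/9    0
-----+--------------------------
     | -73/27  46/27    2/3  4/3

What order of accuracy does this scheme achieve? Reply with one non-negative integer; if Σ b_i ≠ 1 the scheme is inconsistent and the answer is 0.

2

b = (-73/27, 46/27, 2/3, 4/3)
c = (0, -3/4, 2/3, 1)
Ac = (0, 0, -2, -2243/864)
Σ b_i: (-73/27)·1 + 46/27·1 + 2/3·1 + 4/3·1 = 1 ✓
b·c: 46/27·(-3/4) + 2/3·2/3 + 4/3·1 = 1/2 ✓
b·c²: 46/27·9/16 + 2/3·4/9 + 4/3·1 = 559/216 ≠ 1/3 ⇒ order 2.
b·Ac: 2/3·(-2) + 4/3·(-2243/864) = -3107/648 ≠ 1/6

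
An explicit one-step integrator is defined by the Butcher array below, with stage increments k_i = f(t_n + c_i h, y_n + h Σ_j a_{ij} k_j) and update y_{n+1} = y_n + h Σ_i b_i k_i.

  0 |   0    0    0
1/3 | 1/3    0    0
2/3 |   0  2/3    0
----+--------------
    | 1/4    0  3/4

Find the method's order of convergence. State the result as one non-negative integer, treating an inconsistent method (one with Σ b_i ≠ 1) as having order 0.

3

b = (1/4, 0, 3/4)
c = (0, 1/3, 2/3)
Ac = (0, 0, 2/9)
Σ b_i: 1/4·1 + 3/4·1 = 1 ✓
b·c: 3/4·2/3 = 1/2 ✓
b·c²: 3/4·4/9 = 1/3 ✓
b·Ac: 3/4·2/9 = 1/6 ✓; 3 stages ⇒ order 3.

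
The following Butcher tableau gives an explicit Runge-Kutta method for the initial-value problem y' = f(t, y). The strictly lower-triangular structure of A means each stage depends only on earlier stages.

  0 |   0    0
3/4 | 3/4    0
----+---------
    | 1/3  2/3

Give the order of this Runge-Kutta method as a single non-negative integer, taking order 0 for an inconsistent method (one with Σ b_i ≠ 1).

b = (1/3, 2/3)
c = (0, 3/4)
Σ b_i: 1/3·1 + 2/3·1 = 1 ✓
b·c: 2/3·3/4 = 1/2 ✓; 2 stages ⇒ order 2.

2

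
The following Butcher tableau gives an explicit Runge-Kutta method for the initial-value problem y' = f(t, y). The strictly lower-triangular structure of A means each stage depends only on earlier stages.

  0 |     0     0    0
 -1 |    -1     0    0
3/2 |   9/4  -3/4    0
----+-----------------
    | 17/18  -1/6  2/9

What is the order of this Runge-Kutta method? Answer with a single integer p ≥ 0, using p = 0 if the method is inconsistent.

3

b = (17/18, -1/6, 2/9)
c = (0, -1, 3/2)
Ac = (0, 0, 3/4)
Σ b_i: 17/18·1 + (-1/6)·1 + 2/9·1 = 1 ✓
b·c: (-1/6)·(-1) + 2/9·3/2 = 1/2 ✓
b·c²: (-1/6)·1 + 2/9·9/4 = 1/3 ✓
b·Ac: 2/9·3/4 = 1/6 ✓; 3 stages ⇒ order 3.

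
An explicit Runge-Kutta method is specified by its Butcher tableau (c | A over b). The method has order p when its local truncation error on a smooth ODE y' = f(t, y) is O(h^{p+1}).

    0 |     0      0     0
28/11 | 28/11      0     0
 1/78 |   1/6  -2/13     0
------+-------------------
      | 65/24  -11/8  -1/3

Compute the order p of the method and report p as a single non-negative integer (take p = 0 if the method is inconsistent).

1

b = (65/24, -11/8, -1/3)
c = (0, 28/11, 1/78)
Ac = (0, 0, -56/143)
Σ b_i: 65/24·1 + (-11/8)·1 + (-1/3)·1 = 1 ✓
b·c: (-11/8)·28/11 + (-1/3)·1/78 = -410/117 ≠ 1/2 ⇒ order 1.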